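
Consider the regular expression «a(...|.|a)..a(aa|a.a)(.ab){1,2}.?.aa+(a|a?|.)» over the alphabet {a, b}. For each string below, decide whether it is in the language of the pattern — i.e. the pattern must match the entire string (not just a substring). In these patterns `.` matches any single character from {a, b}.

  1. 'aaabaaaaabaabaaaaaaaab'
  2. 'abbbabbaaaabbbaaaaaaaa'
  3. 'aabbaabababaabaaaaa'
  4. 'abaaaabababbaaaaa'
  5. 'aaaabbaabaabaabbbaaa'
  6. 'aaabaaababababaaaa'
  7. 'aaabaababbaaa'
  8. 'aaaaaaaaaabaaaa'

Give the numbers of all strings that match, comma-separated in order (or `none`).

1, 3, 4, 8

1 → match
2 → no match
3 → match
4 → match
5 → no match
6 → no match
7 → no match
8 → match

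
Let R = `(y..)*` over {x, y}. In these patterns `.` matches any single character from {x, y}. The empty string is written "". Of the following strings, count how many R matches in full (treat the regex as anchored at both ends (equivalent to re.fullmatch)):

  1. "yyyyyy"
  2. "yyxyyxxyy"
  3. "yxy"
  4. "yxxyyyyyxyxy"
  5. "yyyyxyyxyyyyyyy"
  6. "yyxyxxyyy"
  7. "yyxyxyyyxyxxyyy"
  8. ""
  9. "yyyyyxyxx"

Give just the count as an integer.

1. "yyyyyy" → match
2. "yyxyyxxyy" → no match
3. "yxy" → match
4. "yxxyyyyyxyxy" → match
5 → match
6. "yyxyxxyyy" → match
7 → match
8. "" → match
9. "yyyyyxyxx" → match
Total matched: 8

8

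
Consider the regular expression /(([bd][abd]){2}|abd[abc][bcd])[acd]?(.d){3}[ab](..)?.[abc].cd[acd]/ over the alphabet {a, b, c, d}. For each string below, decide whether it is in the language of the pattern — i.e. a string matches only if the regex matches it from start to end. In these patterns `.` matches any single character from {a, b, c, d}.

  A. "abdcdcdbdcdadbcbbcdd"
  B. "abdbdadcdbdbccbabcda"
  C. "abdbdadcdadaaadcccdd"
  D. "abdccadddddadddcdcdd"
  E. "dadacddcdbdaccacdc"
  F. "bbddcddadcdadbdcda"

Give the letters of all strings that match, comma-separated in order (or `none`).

A → match
B → match
C → match
D → match
E → match
F → match

A, B, C, D, E, F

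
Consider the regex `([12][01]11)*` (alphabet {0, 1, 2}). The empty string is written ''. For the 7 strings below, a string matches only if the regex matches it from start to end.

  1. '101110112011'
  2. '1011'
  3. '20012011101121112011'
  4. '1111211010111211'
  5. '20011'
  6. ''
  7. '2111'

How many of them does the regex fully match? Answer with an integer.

1 → match
2 → match
3 → no match
4 → no match
5 → no match
6 → match
7 → match
Total matched: 4

4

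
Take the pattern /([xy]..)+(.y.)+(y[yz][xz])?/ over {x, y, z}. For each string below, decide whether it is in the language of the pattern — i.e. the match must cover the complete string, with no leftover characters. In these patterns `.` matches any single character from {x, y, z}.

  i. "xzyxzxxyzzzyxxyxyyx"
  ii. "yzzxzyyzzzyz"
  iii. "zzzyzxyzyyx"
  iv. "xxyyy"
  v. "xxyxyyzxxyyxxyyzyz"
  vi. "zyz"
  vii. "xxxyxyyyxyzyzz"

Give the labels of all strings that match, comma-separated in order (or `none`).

ii

i → no match
ii → match
iii → no match
iv → no match
v → no match
vi → no match
vii → no match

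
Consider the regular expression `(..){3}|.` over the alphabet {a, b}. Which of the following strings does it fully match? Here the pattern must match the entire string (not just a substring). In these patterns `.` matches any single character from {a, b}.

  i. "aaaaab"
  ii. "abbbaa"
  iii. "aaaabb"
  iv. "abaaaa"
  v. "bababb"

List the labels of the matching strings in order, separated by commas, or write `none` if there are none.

i → match
ii → match
iii → match
iv → match
v → match

i, ii, iii, iv, v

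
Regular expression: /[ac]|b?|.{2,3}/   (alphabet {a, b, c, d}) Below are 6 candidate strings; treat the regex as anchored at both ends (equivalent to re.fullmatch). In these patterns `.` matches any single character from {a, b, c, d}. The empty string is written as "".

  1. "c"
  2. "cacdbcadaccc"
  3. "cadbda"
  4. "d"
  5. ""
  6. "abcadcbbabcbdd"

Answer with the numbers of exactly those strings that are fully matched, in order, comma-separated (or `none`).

1 → match
2 → no match
3 → no match
4 → no match
5 → match
6 → no match

1, 5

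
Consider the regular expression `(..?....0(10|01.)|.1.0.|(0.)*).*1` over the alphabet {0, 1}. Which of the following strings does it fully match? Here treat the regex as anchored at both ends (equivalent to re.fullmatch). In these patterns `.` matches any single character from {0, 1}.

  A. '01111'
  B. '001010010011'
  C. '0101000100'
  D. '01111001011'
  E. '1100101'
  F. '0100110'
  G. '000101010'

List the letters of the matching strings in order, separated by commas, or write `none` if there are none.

A → match
B → match
C → no match — must end with '1'
D → match
E → match
F → no match — must end with '1'
G → no match — must end with '1'

A, B, D, E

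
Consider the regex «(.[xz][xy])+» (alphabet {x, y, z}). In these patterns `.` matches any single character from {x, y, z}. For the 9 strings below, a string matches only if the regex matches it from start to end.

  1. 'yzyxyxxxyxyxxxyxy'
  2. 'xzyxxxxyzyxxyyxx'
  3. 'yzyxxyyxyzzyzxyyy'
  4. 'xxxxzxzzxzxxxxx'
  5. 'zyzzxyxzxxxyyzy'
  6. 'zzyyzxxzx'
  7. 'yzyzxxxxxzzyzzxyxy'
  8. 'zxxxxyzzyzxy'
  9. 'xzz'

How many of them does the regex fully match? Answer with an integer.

4

1 → no match
2 → no match
3 → no match
4 → match
5 → no match
6 → match
7 → match
8 → match
9 → no match
Total matched: 4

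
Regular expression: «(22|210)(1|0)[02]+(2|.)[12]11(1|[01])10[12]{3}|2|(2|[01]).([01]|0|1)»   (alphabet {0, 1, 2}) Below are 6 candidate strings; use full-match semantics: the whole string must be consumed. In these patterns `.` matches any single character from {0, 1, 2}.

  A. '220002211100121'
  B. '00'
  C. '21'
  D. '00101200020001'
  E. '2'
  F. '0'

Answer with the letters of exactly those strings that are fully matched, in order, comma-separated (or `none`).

A → no match
B → no match
C → no match
D → no match
E → match
F → no match

E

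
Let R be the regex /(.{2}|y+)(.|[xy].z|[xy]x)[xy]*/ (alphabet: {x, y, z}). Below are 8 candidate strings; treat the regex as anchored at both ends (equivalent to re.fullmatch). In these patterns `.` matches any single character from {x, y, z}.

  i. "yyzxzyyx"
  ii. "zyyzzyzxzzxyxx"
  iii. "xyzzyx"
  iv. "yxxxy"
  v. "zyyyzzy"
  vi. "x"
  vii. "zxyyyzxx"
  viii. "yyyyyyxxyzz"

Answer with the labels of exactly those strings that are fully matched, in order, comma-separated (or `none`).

i → no match
ii → no match
iii → no match
iv → match
v → no match
vi → no match
vii → no match
viii → no match

iv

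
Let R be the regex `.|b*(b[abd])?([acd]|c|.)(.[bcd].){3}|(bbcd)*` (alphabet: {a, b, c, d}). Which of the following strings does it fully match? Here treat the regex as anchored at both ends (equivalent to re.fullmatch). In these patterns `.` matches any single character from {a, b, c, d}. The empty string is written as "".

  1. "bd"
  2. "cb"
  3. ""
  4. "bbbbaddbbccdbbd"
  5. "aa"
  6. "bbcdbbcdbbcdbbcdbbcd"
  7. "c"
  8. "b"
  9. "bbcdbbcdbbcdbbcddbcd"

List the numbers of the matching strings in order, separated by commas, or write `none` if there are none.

1 → no match
2 → no match
3 → match
4 → match
5 → no match
6 → match
7 → match
8 → match
9 → no match

3, 4, 6, 7, 8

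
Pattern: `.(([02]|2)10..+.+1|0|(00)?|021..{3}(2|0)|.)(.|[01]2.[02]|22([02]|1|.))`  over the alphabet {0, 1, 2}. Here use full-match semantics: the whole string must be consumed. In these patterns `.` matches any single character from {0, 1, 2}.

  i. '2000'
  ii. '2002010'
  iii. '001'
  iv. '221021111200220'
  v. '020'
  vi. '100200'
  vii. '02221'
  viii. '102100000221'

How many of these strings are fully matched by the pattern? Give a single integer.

i. '2000' → match
ii. '2002010' → no match
iii. '001' → match
iv → no match
v. '020' → match
vi. '100200' → match
vii. '02221' → match
viii. '102100000221' → match
Total matched: 6

6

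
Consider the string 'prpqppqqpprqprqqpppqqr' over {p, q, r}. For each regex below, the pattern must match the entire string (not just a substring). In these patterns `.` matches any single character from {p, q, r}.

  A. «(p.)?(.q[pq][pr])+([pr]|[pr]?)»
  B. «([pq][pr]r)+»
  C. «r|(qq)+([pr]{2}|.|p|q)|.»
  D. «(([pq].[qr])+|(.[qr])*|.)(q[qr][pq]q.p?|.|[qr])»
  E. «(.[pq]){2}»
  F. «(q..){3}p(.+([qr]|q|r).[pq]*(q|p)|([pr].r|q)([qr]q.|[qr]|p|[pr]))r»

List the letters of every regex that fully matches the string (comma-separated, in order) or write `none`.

A

A → match
B → no match
C → no match
D → no match
E → no match
F → no match — must start with 'q'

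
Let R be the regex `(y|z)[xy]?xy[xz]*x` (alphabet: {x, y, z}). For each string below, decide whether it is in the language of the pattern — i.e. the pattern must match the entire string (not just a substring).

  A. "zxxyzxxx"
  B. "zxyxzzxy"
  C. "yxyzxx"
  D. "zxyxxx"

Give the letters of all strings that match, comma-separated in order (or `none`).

A, C, D

A → match
B → no match — must end with "x"
C → match
D → match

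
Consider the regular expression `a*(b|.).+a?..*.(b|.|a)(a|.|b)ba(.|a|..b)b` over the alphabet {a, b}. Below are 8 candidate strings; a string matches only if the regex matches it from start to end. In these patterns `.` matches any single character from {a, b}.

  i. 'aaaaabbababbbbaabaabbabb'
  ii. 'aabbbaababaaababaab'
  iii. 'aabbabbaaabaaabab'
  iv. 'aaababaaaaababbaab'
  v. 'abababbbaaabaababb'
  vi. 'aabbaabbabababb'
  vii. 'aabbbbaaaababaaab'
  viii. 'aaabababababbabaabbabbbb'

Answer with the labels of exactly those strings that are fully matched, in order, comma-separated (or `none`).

i, ii, iv, v, vi, viii

i → match
ii → match
iii → no match
iv → match
v → match
vi → match
vii → no match
viii → match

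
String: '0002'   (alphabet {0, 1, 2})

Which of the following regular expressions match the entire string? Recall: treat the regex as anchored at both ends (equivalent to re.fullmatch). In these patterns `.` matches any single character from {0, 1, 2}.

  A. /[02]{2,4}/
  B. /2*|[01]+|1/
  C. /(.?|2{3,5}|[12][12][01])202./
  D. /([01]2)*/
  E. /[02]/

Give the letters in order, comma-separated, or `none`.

A

A → match
B → no match
C → no match
D → no match
E → no match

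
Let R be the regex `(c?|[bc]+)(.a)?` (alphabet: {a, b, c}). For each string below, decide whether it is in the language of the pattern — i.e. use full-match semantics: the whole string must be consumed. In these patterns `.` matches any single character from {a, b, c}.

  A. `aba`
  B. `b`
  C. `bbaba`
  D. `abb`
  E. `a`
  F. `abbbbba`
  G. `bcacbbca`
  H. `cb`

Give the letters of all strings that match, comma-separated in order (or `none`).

B, H

A → no match
B → match
C → no match
D → no match
E → no match
F → no match
G → no match
H → match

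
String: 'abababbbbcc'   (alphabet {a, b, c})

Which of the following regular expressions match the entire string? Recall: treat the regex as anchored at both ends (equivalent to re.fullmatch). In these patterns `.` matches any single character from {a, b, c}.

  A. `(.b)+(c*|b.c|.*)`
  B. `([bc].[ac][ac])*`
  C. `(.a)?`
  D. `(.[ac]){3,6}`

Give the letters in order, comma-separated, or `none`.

A → match
B → no match
C → no match
D → no match

A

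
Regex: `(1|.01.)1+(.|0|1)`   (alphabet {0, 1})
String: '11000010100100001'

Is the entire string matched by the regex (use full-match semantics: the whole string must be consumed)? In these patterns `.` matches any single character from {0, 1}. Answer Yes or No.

No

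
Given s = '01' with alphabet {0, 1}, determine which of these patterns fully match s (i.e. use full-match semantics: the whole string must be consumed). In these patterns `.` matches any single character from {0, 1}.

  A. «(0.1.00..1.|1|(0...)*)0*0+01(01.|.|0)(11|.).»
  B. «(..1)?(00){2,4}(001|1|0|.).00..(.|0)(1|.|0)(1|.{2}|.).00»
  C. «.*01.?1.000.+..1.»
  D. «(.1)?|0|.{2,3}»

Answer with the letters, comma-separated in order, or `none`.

A → no match
B → no match — must end with '00'
C → no match
D → match

D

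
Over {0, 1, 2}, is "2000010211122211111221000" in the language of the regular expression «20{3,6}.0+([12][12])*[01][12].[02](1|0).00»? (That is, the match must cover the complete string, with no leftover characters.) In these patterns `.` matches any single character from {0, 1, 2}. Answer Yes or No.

Yes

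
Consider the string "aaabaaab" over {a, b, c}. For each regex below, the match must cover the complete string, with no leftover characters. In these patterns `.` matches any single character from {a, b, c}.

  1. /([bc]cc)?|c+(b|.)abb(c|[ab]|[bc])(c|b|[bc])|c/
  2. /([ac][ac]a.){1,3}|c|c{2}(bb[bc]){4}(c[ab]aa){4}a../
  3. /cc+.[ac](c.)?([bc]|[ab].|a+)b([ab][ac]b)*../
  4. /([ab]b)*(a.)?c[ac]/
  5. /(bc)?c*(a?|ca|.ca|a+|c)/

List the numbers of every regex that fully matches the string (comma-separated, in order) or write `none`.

2

1 → no match
2 → match
3 → no match — must start with "cc"
4 → no match
5 → no match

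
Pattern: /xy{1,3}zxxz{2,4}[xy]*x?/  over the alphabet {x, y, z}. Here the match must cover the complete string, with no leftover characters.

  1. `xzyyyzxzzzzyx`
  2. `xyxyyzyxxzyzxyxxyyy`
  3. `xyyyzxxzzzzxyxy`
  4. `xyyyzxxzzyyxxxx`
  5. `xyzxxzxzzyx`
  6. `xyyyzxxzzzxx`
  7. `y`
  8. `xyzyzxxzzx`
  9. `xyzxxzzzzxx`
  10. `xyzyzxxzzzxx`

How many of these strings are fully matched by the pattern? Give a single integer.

4

1 → no match — must start with `xy`
2 → no match
3 → match
4 → match
5. `xyzxxzxzzyx` → no match
6. `xyyyzxxzzzxx` → match
7. `y` → no match — must start with `xy`
8. `xyzyzxxzzx` → no match
9. `xyzxxzzzzxx` → match
10. `xyzyzxxzzzxx` → no match
Total matched: 4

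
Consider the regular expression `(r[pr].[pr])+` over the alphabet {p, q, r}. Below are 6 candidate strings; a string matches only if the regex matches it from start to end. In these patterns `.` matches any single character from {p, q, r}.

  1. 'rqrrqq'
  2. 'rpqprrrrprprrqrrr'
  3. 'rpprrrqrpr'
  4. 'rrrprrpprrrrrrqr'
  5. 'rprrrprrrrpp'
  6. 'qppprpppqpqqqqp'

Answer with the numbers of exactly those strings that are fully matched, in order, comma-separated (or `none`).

1. 'rqrrqq' → no match
2 → no match
3. 'rpprrrqrpr' → no match
4 → match
5. 'rprrrprrrrpp' → match
6 → no match — must start with 'r'

4, 5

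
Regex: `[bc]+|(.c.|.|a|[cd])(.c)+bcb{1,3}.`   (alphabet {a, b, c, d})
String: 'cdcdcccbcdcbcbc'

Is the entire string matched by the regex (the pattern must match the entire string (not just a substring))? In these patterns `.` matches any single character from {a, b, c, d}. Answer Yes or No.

Yes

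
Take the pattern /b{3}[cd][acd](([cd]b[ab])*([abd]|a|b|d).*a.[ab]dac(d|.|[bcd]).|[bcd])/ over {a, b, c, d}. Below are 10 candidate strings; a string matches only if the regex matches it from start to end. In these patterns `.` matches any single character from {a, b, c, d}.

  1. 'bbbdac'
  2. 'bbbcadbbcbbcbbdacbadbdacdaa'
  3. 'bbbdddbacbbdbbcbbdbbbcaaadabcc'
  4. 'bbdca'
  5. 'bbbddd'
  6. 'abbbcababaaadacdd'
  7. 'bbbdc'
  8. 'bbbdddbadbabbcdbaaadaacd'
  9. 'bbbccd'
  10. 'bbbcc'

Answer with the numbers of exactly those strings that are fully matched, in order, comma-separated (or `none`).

1 → match
2 → no match
3 → no match
4 → no match
5 → match
6 → no match — must start with 'b'
7 → no match
8 → no match
9 → match
10 → no match

1, 5, 9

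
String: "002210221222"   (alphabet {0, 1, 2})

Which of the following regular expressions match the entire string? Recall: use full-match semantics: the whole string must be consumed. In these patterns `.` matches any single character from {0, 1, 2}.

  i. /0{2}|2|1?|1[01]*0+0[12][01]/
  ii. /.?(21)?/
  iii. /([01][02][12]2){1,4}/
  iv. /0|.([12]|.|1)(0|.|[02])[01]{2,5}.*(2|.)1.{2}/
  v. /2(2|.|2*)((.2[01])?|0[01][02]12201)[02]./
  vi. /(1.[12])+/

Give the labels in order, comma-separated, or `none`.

iii

i → no match
ii → no match
iii → match
iv → no match
v → no match — must start with "2"
vi → no match — must start with "1"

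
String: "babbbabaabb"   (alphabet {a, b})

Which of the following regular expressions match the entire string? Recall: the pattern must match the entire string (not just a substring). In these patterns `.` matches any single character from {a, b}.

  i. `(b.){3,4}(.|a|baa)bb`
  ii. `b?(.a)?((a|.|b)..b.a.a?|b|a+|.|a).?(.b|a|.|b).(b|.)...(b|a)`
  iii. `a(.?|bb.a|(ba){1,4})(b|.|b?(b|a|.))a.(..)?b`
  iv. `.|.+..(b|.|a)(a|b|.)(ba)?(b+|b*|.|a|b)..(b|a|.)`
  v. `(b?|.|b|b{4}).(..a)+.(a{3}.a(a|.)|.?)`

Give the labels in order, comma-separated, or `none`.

i → match
ii → match
iii → no match — must start with "a"
iv → match
v → no match

i, ii, iv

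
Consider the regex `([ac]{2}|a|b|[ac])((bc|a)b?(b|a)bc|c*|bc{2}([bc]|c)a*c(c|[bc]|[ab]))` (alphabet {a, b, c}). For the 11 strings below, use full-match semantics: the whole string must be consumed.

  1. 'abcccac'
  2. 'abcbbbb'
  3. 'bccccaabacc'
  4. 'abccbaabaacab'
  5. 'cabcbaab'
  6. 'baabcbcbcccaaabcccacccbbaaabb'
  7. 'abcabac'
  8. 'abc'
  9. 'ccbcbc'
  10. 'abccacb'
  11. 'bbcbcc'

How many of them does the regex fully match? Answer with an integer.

0

1 → no match
2 → no match
3 → no match
4 → no match
5 → no match
6 → no match
7 → no match
8 → no match
9 → no match
10 → no match
11 → no match
Total matched: 0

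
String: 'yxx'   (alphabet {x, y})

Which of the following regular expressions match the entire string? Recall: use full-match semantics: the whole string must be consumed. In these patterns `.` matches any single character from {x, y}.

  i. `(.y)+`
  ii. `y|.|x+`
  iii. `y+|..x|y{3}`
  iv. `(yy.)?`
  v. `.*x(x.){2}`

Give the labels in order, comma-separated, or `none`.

iii

i → no match — must end with 'y'
ii → no match
iii → match
iv → no match
v → no match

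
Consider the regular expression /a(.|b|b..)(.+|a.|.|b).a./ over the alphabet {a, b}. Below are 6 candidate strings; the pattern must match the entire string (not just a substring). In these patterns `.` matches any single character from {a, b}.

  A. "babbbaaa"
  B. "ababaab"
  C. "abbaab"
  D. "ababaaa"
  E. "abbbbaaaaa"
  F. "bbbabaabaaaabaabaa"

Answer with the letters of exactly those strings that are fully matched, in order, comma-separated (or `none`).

B, C, D, E

A → no match — must start with "a"
B → match
C → match
D → match
E → match
F → no match — must start with "a"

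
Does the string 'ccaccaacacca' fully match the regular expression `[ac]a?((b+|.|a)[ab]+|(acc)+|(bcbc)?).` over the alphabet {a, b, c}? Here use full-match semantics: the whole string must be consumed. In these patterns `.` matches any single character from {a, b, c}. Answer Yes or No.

No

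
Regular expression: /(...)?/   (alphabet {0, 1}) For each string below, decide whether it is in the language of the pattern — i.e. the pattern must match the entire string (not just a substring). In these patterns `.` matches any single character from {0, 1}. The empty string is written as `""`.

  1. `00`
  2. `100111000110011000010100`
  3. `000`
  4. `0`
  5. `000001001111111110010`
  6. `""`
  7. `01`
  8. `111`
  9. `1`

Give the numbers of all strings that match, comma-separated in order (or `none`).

1 → no match
2 → no match
3 → match
4 → no match
5 → no match
6 → match
7 → no match
8 → match
9 → no match

3, 6, 8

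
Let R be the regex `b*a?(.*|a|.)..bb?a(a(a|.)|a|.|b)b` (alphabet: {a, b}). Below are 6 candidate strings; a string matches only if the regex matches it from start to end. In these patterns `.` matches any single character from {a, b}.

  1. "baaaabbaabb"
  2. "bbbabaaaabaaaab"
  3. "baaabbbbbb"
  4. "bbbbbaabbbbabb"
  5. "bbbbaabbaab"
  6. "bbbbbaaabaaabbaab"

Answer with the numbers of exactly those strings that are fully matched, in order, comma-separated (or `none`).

1, 4, 5, 6

1. "baaaabbaabb" → match
2 → no match
3. "baaabbbbbb" → no match
4 → match
5. "bbbbaabbaab" → match
6 → match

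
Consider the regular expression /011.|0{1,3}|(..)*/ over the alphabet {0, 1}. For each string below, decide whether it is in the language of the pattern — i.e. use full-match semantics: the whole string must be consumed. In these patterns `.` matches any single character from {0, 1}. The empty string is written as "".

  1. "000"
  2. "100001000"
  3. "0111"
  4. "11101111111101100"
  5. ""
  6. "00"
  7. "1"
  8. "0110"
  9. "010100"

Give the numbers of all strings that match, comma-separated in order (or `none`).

1 → match
2 → no match
3 → match
4 → no match
5 → match
6 → match
7 → no match
8 → match
9 → match

1, 3, 5, 6, 8, 9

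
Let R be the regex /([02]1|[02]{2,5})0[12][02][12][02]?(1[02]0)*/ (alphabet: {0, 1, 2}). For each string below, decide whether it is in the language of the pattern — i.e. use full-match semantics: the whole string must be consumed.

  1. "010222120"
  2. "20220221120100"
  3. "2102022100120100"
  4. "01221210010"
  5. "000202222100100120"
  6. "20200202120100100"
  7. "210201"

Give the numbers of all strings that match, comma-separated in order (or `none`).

1. "010222120" → match
2 → match
3 → match
4. "01221210010" → no match
5 → match
6 → match
7. "210201" → match

1, 2, 3, 5, 6, 7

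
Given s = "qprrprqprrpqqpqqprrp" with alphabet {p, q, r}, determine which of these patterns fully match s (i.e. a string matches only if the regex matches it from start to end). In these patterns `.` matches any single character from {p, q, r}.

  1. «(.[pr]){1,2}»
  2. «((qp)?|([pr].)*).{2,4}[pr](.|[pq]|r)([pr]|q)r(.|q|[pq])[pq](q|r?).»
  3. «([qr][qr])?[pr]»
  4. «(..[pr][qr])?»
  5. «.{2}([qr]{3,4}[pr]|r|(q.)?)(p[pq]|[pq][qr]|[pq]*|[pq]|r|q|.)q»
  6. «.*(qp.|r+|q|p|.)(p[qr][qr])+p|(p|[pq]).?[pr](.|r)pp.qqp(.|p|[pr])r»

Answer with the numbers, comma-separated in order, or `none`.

1 → no match
2 → no match
3 → no match
4 → no match
5 → no match — must end with "q"
6 → match

6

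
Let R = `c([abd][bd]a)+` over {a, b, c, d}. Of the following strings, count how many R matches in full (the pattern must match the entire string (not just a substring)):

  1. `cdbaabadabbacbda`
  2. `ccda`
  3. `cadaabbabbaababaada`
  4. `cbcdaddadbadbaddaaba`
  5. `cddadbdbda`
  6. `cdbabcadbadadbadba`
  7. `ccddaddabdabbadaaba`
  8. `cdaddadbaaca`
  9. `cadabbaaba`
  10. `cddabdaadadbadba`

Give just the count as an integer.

1 → no match
2 → no match
3 → no match
4 → no match
5 → no match
6 → no match
7 → no match
8 → no match
9 → match
10 → match
Total matched: 2

2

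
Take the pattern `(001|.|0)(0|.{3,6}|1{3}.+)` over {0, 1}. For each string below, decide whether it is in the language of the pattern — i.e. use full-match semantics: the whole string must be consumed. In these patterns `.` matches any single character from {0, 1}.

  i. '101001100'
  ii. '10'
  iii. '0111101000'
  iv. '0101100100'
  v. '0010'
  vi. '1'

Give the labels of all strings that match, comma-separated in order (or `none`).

ii, iii, v

i → no match
ii → match
iii → match
iv → no match
v → match
vi → no match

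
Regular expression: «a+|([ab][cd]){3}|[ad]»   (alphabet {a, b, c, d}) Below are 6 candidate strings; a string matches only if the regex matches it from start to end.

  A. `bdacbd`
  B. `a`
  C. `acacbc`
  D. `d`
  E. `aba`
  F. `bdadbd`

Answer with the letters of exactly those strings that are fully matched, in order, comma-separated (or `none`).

A. `bdacbd` → match
B. `a` → match
C. `acacbc` → match
D. `d` → match
E. `aba` → no match
F. `bdadbd` → match

A, B, C, D, F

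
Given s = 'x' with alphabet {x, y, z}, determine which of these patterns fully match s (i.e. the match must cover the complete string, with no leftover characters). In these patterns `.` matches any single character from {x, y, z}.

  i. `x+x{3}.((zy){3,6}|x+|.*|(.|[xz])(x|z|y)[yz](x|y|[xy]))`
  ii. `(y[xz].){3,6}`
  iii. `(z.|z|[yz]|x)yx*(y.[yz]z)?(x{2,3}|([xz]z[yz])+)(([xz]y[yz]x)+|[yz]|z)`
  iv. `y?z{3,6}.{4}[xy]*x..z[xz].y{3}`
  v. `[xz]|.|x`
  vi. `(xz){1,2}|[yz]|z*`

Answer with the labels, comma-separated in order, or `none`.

i → no match
ii → no match — must start with 'y'
iii → no match
iv → no match — must end with 'y'
v → match
vi → no match

v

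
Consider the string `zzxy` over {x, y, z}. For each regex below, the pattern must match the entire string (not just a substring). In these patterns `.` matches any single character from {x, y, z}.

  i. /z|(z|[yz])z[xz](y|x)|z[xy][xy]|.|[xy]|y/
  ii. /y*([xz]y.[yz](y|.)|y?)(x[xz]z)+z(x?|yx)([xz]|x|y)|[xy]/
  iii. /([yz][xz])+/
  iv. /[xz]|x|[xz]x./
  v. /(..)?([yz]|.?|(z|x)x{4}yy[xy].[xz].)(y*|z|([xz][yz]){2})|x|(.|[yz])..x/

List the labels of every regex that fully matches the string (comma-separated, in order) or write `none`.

i, v

i → match
ii → no match
iii → no match
iv → no match
v → match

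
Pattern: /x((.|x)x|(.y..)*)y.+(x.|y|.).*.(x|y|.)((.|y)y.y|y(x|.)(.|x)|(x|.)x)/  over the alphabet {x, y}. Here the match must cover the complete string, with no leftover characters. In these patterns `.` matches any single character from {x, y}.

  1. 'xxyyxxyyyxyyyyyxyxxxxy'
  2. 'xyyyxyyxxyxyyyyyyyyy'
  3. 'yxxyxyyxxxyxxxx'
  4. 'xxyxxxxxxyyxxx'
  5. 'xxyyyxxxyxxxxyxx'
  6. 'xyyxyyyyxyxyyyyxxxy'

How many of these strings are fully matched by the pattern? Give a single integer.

1

1 → no match
2 → match
3 → no match — must start with 'x'
4 → no match
5 → no match
6 → no match
Total matched: 1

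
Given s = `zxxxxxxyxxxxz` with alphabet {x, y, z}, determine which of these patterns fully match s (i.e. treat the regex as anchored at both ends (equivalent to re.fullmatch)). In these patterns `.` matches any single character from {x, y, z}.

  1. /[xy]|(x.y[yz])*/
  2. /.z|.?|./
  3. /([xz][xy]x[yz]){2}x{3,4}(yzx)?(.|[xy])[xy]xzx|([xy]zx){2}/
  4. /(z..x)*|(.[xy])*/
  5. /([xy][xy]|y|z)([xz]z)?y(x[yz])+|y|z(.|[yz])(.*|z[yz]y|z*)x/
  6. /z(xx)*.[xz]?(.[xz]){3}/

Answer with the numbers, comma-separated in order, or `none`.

1 → no match
2 → no match
3 → no match
4 → no match
5 → no match
6 → match

6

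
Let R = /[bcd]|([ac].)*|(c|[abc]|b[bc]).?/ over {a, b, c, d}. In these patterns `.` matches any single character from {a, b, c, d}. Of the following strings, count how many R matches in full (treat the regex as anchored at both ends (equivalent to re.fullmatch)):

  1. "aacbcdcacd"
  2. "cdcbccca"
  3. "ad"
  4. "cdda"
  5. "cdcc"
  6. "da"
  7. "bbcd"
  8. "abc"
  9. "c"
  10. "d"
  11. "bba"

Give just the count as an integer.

1 → match
2 → match
3 → match
4 → no match
5 → match
6 → no match
7 → no match
8 → no match
9 → match
10 → match
11 → match
Total matched: 7

7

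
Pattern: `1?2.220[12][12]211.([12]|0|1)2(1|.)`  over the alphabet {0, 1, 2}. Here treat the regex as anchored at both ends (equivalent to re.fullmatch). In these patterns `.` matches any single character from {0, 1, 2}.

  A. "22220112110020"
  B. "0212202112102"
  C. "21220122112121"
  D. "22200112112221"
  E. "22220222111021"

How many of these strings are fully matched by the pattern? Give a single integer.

A → match
B → no match
C → match
D → no match
E → match
Total matched: 3

3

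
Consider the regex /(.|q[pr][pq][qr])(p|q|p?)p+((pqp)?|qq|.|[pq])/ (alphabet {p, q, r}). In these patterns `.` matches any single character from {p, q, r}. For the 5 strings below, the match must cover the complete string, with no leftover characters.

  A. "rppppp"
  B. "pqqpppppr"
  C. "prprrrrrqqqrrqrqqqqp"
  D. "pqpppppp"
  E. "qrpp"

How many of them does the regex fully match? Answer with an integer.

A. "rppppp" → match
B. "pqqpppppr" → no match
C → no match
D. "pqpppppp" → match
E. "qrpp" → no match
Total matched: 2

2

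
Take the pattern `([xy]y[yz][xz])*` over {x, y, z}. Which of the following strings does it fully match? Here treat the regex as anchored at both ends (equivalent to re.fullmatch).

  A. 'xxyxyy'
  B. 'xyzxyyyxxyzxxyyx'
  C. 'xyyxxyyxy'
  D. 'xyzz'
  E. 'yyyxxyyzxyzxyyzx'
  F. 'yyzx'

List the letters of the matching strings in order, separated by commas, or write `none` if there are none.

B, D, E, F

A → no match
B → match
C → no match
D → match
E → match
F → match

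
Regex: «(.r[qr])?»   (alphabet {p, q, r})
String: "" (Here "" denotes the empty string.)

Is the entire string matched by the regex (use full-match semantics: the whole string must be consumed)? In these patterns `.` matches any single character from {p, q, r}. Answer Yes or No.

Yes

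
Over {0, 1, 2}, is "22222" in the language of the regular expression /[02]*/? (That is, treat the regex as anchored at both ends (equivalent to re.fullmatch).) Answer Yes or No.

Yes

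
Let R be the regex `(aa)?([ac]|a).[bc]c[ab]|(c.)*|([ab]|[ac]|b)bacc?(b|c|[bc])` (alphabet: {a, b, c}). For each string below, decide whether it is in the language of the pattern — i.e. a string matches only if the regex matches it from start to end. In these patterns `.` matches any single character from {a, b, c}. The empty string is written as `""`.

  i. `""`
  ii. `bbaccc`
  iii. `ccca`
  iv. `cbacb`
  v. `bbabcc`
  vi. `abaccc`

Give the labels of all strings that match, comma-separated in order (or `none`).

i, ii, iii, iv, vi

i. `""` → match
ii. `bbaccc` → match
iii. `ccca` → match
iv. `cbacb` → match
v. `bbabcc` → no match
vi. `abaccc` → match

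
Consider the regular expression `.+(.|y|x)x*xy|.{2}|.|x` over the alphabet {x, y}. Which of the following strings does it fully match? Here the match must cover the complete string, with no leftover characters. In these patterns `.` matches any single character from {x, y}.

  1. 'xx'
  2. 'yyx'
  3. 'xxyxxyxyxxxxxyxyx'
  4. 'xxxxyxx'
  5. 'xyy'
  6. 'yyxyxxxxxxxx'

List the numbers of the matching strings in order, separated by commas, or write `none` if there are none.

1

1 → match
2 → no match
3 → no match
4 → no match
5 → no match
6 → no match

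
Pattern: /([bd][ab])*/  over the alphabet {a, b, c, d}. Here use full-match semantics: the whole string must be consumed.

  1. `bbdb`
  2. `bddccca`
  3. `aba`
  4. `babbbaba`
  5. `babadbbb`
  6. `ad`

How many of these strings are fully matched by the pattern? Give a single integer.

3

1. `bbdb` → match
2. `bddccca` → no match
3. `aba` → no match
4. `babbbaba` → match
5. `babadbbb` → match
6. `ad` → no match
Total matched: 3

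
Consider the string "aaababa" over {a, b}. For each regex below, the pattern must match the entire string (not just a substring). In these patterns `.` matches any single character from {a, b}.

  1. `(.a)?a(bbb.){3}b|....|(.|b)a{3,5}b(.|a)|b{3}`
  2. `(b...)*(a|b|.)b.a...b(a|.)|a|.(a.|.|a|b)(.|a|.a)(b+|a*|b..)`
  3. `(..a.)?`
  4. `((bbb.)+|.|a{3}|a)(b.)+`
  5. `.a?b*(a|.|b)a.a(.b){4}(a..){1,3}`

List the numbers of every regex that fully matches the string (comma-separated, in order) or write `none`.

4

1 → no match
2 → no match
3 → no match
4 → match
5 → no match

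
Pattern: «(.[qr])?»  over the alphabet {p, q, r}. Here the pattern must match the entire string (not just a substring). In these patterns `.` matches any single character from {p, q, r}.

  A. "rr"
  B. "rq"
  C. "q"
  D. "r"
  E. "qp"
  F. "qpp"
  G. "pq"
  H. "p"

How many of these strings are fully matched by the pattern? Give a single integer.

A. "rr" → match
B. "rq" → match
C. "q" → no match
D. "r" → no match
E. "qp" → no match
F. "qpp" → no match
G. "pq" → match
H. "p" → no match
Total matched: 3

3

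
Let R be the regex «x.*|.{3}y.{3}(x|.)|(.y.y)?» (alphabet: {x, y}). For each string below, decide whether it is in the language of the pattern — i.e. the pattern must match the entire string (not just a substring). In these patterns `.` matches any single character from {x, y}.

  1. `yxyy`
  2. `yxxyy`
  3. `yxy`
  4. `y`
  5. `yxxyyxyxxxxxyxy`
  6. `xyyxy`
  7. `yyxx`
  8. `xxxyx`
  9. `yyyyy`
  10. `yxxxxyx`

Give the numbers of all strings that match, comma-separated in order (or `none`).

1. `yxyy` → no match
2. `yxxyy` → no match
3. `yxy` → no match
4. `y` → no match
5 → no match
6. `xyyxy` → match
7. `yyxx` → no match
8. `xxxyx` → match
9. `yyyyy` → no match
10. `yxxxxyx` → no match

6, 8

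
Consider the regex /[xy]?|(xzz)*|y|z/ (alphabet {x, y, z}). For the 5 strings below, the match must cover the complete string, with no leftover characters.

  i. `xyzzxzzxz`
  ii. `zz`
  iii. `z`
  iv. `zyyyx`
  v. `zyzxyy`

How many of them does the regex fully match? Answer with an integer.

i → no match
ii → no match
iii → match
iv → no match
v → no match
Total matched: 1

1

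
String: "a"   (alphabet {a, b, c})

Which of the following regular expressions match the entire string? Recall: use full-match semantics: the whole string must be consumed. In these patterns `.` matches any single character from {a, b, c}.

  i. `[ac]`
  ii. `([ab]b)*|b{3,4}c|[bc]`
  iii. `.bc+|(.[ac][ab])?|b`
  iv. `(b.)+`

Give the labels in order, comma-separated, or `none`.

i → match
ii → no match
iii → no match
iv → no match — must start with "b"

i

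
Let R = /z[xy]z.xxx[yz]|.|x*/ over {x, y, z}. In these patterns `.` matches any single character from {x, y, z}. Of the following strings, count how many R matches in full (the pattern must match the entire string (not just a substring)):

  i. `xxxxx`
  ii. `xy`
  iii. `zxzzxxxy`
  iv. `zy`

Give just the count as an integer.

2

i → match
ii → no match
iii → match
iv → no match
Total matched: 2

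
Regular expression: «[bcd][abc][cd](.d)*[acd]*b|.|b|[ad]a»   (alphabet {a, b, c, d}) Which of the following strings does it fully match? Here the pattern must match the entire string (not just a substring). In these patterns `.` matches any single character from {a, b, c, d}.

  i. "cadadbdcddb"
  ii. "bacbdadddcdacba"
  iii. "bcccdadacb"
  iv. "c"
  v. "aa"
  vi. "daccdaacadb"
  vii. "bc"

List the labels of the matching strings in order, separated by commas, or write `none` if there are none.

i, iii, iv, v, vi

i → match
ii → no match
iii → match
iv → match
v → match
vi → match
vii → no match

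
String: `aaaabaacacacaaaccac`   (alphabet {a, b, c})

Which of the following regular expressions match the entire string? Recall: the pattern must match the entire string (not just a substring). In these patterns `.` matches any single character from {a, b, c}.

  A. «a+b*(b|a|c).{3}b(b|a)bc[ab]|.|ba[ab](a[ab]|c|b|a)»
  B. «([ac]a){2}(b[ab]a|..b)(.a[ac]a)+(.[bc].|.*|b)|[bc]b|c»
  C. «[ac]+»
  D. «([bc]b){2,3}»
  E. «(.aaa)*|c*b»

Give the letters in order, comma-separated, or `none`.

B

A → no match
B → match
C → no match
D → no match — must end with `b`
E → no match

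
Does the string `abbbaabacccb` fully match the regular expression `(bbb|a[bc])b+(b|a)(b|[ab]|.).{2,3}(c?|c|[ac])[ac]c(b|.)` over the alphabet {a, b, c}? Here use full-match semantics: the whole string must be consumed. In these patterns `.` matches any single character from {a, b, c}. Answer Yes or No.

Yes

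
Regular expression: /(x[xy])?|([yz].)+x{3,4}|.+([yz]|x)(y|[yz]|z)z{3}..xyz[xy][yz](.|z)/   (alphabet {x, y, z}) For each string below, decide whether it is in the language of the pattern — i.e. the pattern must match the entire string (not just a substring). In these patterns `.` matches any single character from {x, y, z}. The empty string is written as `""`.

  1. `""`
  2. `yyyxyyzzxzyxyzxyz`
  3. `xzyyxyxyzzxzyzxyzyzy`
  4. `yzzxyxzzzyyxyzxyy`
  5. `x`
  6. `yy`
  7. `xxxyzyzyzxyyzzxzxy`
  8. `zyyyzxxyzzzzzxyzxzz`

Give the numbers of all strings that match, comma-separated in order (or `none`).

1 → match
2 → no match
3 → no match
4 → no match
5 → no match
6 → no match
7 → no match
8 → match

1, 8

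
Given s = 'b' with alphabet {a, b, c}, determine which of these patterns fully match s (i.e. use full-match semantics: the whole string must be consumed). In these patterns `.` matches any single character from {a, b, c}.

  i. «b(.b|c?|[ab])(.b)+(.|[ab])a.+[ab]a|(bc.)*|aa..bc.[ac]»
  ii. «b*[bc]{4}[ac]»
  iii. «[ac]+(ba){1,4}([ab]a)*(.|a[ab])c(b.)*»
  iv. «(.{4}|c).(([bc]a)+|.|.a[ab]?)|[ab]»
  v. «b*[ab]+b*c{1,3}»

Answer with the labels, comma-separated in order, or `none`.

i → no match
ii → no match
iii → no match
iv → match
v → no match — must end with 'c'

iv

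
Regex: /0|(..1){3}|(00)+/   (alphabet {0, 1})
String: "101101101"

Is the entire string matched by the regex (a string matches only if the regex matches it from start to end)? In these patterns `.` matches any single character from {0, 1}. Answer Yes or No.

Yes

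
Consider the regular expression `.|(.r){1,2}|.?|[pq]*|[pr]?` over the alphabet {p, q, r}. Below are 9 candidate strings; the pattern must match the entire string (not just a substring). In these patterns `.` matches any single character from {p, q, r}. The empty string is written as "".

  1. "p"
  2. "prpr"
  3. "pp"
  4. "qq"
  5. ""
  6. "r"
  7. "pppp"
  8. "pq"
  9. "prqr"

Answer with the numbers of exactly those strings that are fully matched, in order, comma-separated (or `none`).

1, 2, 3, 4, 5, 6, 7, 8, 9

1. "p" → match
2. "prpr" → match
3. "pp" → match
4. "qq" → match
5. "" → match
6. "r" → match
7. "pppp" → match
8. "pq" → match
9. "prqr" → match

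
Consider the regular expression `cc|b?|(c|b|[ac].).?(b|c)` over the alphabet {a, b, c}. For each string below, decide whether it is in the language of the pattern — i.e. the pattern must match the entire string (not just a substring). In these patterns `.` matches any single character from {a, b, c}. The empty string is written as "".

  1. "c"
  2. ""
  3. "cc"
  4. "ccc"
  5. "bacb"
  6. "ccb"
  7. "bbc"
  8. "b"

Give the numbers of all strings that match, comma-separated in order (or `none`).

1 → no match
2 → match
3 → match
4 → match
5 → no match
6 → match
7 → match
8 → match

2, 3, 4, 6, 7, 8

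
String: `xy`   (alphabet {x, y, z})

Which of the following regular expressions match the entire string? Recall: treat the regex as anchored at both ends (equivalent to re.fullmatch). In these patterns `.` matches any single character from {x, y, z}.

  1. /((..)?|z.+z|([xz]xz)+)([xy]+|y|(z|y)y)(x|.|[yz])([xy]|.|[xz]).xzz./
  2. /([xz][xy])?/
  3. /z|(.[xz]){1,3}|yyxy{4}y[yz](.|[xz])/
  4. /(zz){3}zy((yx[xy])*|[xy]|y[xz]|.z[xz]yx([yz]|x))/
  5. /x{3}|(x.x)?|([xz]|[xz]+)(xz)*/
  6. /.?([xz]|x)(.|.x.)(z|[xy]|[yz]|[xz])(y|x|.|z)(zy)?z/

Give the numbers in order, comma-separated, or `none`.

2

1 → no match
2 → match
3 → no match
4 → no match — must start with `zz`
5 → no match
6 → no match — must end with `z`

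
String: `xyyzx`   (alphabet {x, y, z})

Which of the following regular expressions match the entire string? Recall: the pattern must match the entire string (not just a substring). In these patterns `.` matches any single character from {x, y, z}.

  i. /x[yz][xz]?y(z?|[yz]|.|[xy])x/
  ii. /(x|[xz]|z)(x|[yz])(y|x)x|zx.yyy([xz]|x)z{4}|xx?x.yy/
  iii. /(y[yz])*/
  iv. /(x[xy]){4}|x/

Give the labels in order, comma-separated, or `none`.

i

i → match
ii → no match
iii → no match
iv → no match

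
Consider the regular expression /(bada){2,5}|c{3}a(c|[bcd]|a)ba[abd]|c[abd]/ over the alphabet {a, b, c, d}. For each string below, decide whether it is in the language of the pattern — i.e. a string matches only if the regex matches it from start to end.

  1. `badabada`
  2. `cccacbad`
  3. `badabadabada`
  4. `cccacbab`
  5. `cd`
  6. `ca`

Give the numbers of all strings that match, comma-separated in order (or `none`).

1, 2, 3, 4, 5, 6

1. `badabada` → match
2. `cccacbad` → match
3. `badabadabada` → match
4. `cccacbab` → match
5. `cd` → match
6. `ca` → match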